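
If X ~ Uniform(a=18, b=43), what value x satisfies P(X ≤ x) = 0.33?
26.2500

We have X ~ Uniform(a=18, b=43).

We want to find x such that P(X ≤ x) = 0.33.

This is the 33rd percentile, which means 33% of values fall below this point.

Using the inverse CDF (quantile function):
x = F⁻¹(0.33) = 26.2500

Verification: P(X ≤ 26.2500) = 0.33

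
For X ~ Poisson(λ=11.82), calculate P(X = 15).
0.069088

We have X ~ Poisson(λ=11.82).

For a Poisson distribution, the PMF gives us the probability of each outcome.

Using the PMF formula:
P(X = 15) = 0.069088

Rounded to 4 decimal places: 0.0691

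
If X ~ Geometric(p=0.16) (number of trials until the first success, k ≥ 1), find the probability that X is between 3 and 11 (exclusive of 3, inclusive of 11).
0.445787

We have X ~ Geometric(p=0.16) (number of trials until the first success, k ≥ 1).

To find P(3 < X ≤ 11), we use:
P(3 < X ≤ 11) = P(X ≤ 11) - P(X ≤ 3)
                 = F(11) - F(3)
                 = 0.853083 - 0.407296
                 = 0.445787

So there's approximately a 44.6% chance that X falls in this range.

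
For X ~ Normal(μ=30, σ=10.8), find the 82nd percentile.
39.8859

We have X ~ Normal(μ=30, σ=10.8).

We want to find x such that P(X ≤ x) = 0.82.

This is the 82nd percentile, which means 82% of values fall below this point.

Using the inverse CDF (quantile function):
x = F⁻¹(0.82) = 39.8859

Verification: P(X ≤ 39.8859) = 0.82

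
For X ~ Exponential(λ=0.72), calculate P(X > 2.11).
0.218887

We have X ~ Exponential(λ=0.72).

P(X > 2.11) = 1 - P(X ≤ 2.11)
                = 1 - F(2.11)
                = 1 - 0.781113
                = 0.218887

So there's approximately a 21.9% chance that X exceeds 2.11.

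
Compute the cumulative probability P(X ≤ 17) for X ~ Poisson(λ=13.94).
0.831450

We have X ~ Poisson(λ=13.94).

The CDF gives us P(X ≤ k).

Using the CDF:
P(X ≤ 17) = 0.831450

This means there's approximately a 83.1% chance that X is at most 17.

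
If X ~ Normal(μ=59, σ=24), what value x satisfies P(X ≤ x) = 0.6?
65.0803

We have X ~ Normal(μ=59, σ=24).

We want to find x such that P(X ≤ x) = 0.6.

This is the 60th percentile, which means 60% of values fall below this point.

Using the inverse CDF (quantile function):
x = F⁻¹(0.6) = 65.0803

Verification: P(X ≤ 65.0803) = 0.6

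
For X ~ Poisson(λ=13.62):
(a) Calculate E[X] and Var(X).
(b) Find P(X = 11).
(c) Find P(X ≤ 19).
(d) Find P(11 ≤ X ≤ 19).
(a) E[X] = 13.6200, Var(X) = 13.6200
(b) P(X = 11) = 0.091138
(c) P(X ≤ 19) = 0.937978
(d) P(11 ≤ X ≤ 19) = 0.735726

We have X ~ Poisson(λ=13.62).

(a) Moments:
E[X] = 13.6200
Var(X) = 13.6200
σ = √Var(X) = 3.6905

(b) Point probability using PMF:
P(X = 11) = 0.091138

(c) Cumulative probability using CDF:
P(X ≤ 19) = F(19) = 0.937978

(d) Range probability:
P(11 ≤ X ≤ 19) = P(X ≤ 19) - P(X ≤ 10)
                   = F(19) - F(10)
                   = 0.937978 - 0.202252
                   = 0.735726

This means approximately 73.6% of outcomes fall in the interval [11, 19].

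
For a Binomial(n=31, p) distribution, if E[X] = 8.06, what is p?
p = 0.26

For a Binomial(n, p) distribution:
E[X] = n × p

Given n = 31 and E[X] = 8.06:
8.06 = 31 × p
p = 8.06 / 31 = 0.26

Verification: Binomial(31, 0.26) has E[X] = 8.06 ✓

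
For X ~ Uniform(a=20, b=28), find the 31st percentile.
22.4800

We have X ~ Uniform(a=20, b=28).

We want to find x such that P(X ≤ x) = 0.31.

This is the 31st percentile, which means 31% of values fall below this point.

Using the inverse CDF (quantile function):
x = F⁻¹(0.31) = 22.4800

Verification: P(X ≤ 22.4800) = 0.31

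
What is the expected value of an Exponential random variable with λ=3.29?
0.3040

We have X ~ Exponential(λ=3.29).

For an Exponential distribution with λ=3.29:
E[X] = 0.3040

This is the expected (average) value of X.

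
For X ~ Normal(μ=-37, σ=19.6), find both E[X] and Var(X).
E[X] = -37.0000, Var(X) = 384.1600

We have X ~ Normal(μ=-37, σ=19.6).

For a Normal distribution with μ=-37, σ=19.6:

Expected value:
E[X] = -37.0000

Variance:
Var(X) = 384.1600

Standard deviation:
σ = √Var(X) = 19.6000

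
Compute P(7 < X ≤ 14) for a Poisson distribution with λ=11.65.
0.696782

We have X ~ Poisson(λ=11.65).

To find P(7 < X ≤ 14), we use:
P(7 < X ≤ 14) = P(X ≤ 14) - P(X ≤ 7)
                 = F(14) - F(7)
                 = 0.802729 - 0.105947
                 = 0.696782

So there's approximately a 69.7% chance that X falls in this range.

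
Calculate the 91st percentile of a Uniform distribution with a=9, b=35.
32.6600

We have X ~ Uniform(a=9, b=35).

We want to find x such that P(X ≤ x) = 0.91.

This is the 91st percentile, which means 91% of values fall below this point.

Using the inverse CDF (quantile function):
x = F⁻¹(0.91) = 32.6600

Verification: P(X ≤ 32.6600) = 0.91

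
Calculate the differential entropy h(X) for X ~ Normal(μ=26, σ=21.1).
4.4682 nats

We have X ~ Normal(μ=26, σ=21.1).

The differential entropy measures the uncertainty or information content of the distribution.

For a Normal distribution with μ=26, σ=21.1:
h(X) = 4.4682 nats

(In bits, this would be 6.4463 bits.)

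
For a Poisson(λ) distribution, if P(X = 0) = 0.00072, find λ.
λ = 7.2363

For a Poisson(λ) distribution, the PMF at 0 is:
P(X = 0) = λ^0 e^(-λ) / 0! = e^(-λ)

Given P(X = 0) = 0.00072:
e^(-λ) = 0.00072
-λ = ln(0.00072)
λ = -ln(0.00072) = 7.2363

Verification: e^(-7.2363) = 0.00072 ✓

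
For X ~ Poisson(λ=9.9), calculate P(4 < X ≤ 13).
0.840443

We have X ~ Poisson(λ=9.9).

To find P(4 < X ≤ 13), we use:
P(4 < X ≤ 13) = P(X ≤ 13) - P(X ≤ 4)
                 = F(13) - F(4)
                 = 0.871645 - 0.031202
                 = 0.840443

So there's approximately a 84.0% chance that X falls in this range.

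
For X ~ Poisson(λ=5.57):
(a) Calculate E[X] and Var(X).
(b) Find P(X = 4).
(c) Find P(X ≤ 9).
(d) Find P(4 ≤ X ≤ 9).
(a) E[X] = 5.5700, Var(X) = 5.5700
(b) P(X = 4) = 0.152823
(c) P(X ≤ 9) = 0.942511
(d) P(4 ≤ X ≤ 9) = 0.748619

We have X ~ Poisson(λ=5.57).

(a) Moments:
E[X] = 5.5700
Var(X) = 5.5700
σ = √Var(X) = 2.3601

(b) Point probability using PMF:
P(X = 4) = 0.152823

(c) Cumulative probability using CDF:
P(X ≤ 9) = F(9) = 0.942511

(d) Range probability:
P(4 ≤ X ≤ 9) = P(X ≤ 9) - P(X ≤ 3)
                   = F(9) - F(3)
                   = 0.942511 - 0.193892
                   = 0.748619

This means approximately 74.9% of outcomes fall in the interval [4, 9].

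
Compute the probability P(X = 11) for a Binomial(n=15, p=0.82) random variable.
0.161501

We have X ~ Binomial(n=15, p=0.82).

For a Binomial distribution, the PMF gives us the probability of each outcome.

Using the PMF formula:
P(X = 11) = 0.161501

Rounded to 4 decimal places: 0.1615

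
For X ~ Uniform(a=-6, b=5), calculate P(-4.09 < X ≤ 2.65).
0.612727

We have X ~ Uniform(a=-6, b=5).

To find P(-4.09 < X ≤ 2.65), we use:
P(-4.09 < X ≤ 2.65) = P(X ≤ 2.65) - P(X ≤ -4.09)
                 = F(2.65) - F(-4.09)
                 = 0.786364 - 0.173636
                 = 0.612727

So there's approximately a 61.3% chance that X falls in this range.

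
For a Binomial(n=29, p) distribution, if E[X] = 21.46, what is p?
p = 0.74

For a Binomial(n, p) distribution:
E[X] = n × p

Given n = 29 and E[X] = 21.46:
21.46 = 29 × p
p = 21.46 / 29 = 0.74

Verification: Binomial(29, 0.74) has E[X] = 21.46 ✓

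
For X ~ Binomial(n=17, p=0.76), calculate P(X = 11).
0.115557

We have X ~ Binomial(n=17, p=0.76).

For a Binomial distribution, the PMF gives us the probability of each outcome.

Using the PMF formula:
P(X = 11) = 0.115557

Rounded to 4 decimal places: 0.1156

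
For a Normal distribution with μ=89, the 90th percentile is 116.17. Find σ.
σ = 21.2009

For X ~ Normal(μ, σ), the p-th percentile satisfies x = μ + z_p × σ,
where z_p = Φ⁻¹(p) is the standard normal quantile.

Step 1: z_{0.9} = Φ⁻¹(0.9) = 1.2816

Step 2: Solve for σ:
116.17 = 89 + 1.2816 × σ
σ = (116.17 - 89) / 1.2816
σ = 27.17 / 1.2816
σ = 21.2009

Verification: μ + z × σ = 89 + 1.2816 × 21.2009 = 116.17 ✓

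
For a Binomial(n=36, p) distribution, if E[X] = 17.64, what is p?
p = 0.49

For a Binomial(n, p) distribution:
E[X] = n × p

Given n = 36 and E[X] = 17.64:
17.64 = 36 × p
p = 17.64 / 36 = 0.49

Verification: Binomial(36, 0.49) has E[X] = 17.64 ✓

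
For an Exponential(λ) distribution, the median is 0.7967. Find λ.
λ = 0.8700

For X ~ Exponential(λ), the CDF is F(x) = 1 - e^(-λx).
The median m satisfies F(m) = 0.5:
1 - e^(-λm) = 0.5
e^(-λm) = 0.5
λm = ln(2)
m = ln(2) / λ

Given m = 0.7967:
λ = ln(2) / 0.7967 = 0.693147 / 0.7967 = 0.8700

Verification: ln(2) / 0.8700 = 0.7967 ✓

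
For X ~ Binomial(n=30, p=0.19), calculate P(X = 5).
0.181856

We have X ~ Binomial(n=30, p=0.19).

For a Binomial distribution, the PMF gives us the probability of each outcome.

Using the PMF formula:
P(X = 5) = 0.181856

Rounded to 4 decimal places: 0.1819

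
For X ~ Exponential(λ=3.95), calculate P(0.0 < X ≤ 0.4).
0.794025

We have X ~ Exponential(λ=3.95).

To find P(0.0 < X ≤ 0.4), we use:
P(0.0 < X ≤ 0.4) = P(X ≤ 0.4) - P(X ≤ 0.0)
                 = F(0.4) - F(0.0)
                 = 0.794025 - 0.000000
                 = 0.794025

So there's approximately a 79.4% chance that X falls in this range.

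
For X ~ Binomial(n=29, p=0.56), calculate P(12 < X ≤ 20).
0.865275

We have X ~ Binomial(n=29, p=0.56).

To find P(12 < X ≤ 20), we use:
P(12 < X ≤ 20) = P(X ≤ 20) - P(X ≤ 12)
                 = F(20) - F(12)
                 = 0.946667 - 0.081392
                 = 0.865275

So there's approximately a 86.5% chance that X falls in this range.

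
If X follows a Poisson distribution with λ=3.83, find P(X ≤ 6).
0.906277

We have X ~ Poisson(λ=3.83).

The CDF gives us P(X ≤ k).

Using the CDF:
P(X ≤ 6) = 0.906277

This means there's approximately a 90.6% chance that X is at most 6.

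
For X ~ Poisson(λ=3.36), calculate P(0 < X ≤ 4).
0.716853

We have X ~ Poisson(λ=3.36).

To find P(0 < X ≤ 4), we use:
P(0 < X ≤ 4) = P(X ≤ 4) - P(X ≤ 0)
                 = F(4) - F(0)
                 = 0.751588 - 0.034735
                 = 0.716853

So there's approximately a 71.7% chance that X falls in this range.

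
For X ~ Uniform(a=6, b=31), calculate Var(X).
52.0833

We have X ~ Uniform(a=6, b=31).

For a Uniform distribution with a=6, b=31:
Var(X) = 52.0833

The variance measures the spread of the distribution around the mean.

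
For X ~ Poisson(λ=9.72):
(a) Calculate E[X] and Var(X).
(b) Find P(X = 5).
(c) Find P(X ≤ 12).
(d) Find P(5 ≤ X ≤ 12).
(a) E[X] = 9.7200, Var(X) = 9.7200
(b) P(X = 5) = 0.043432
(c) P(X ≤ 12) = 0.817325
(d) P(5 ≤ X ≤ 12) = 0.782308

We have X ~ Poisson(λ=9.72).

(a) Moments:
E[X] = 9.7200
Var(X) = 9.7200
σ = √Var(X) = 3.1177

(b) Point probability using PMF:
P(X = 5) = 0.043432

(c) Cumulative probability using CDF:
P(X ≤ 12) = F(12) = 0.817325

(d) Range probability:
P(5 ≤ X ≤ 12) = P(X ≤ 12) - P(X ≤ 4)
                   = F(12) - F(4)
                   = 0.817325 - 0.035017
                   = 0.782308

This means approximately 78.2% of outcomes fall in the interval [5, 12].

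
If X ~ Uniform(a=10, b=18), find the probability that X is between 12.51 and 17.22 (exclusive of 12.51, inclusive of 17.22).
0.588750

We have X ~ Uniform(a=10, b=18).

To find P(12.51 < X ≤ 17.22), we use:
P(12.51 < X ≤ 17.22) = P(X ≤ 17.22) - P(X ≤ 12.51)
                 = F(17.22) - F(12.51)
                 = 0.902500 - 0.313750
                 = 0.588750

So there's approximately a 58.9% chance that X falls in this range.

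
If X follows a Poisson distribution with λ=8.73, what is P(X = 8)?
0.135270

We have X ~ Poisson(λ=8.73).

For a Poisson distribution, the PMF gives us the probability of each outcome.

Using the PMF formula:
P(X = 8) = 0.135270

Rounded to 4 decimal places: 0.1353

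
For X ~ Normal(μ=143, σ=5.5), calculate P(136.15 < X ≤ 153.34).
0.863464

We have X ~ Normal(μ=143, σ=5.5).

To find P(136.15 < X ≤ 153.34), we use:
P(136.15 < X ≤ 153.34) = P(X ≤ 153.34) - P(X ≤ 136.15)
                 = F(153.34) - F(136.15)
                 = 0.969946 - 0.106482
                 = 0.863464

So there's approximately a 86.3% chance that X falls in this range.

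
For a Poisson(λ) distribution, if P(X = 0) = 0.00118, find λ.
λ = 6.7422

For a Poisson(λ) distribution, the PMF at 0 is:
P(X = 0) = λ^0 e^(-λ) / 0! = e^(-λ)

Given P(X = 0) = 0.00118:
e^(-λ) = 0.00118
-λ = ln(0.00118)
λ = -ln(0.00118) = 6.7422

Verification: e^(-6.7422) = 0.00118 ✓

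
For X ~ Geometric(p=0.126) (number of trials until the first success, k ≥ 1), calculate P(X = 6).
0.064258

We have X ~ Geometric(p=0.126) (number of trials until the first success, k ≥ 1).

For a Geometric distribution, the PMF gives us the probability of each outcome.

Using the PMF formula:
P(X = 6) = 0.064258

Rounded to 4 decimal places: 0.0643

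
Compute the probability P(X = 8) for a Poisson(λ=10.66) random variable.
0.097042

We have X ~ Poisson(λ=10.66).

For a Poisson distribution, the PMF gives us the probability of each outcome.

Using the PMF formula:
P(X = 8) = 0.097042

Rounded to 4 decimal places: 0.0970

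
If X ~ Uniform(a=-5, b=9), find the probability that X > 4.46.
0.324286

We have X ~ Uniform(a=-5, b=9).

P(X > 4.46) = 1 - P(X ≤ 4.46)
                = 1 - F(4.46)
                = 1 - 0.675714
                = 0.324286

So there's approximately a 32.4% chance that X exceeds 4.46.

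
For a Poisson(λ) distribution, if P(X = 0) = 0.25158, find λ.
λ = 1.3800

For a Poisson(λ) distribution, the PMF at 0 is:
P(X = 0) = λ^0 e^(-λ) / 0! = e^(-λ)

Given P(X = 0) = 0.25158:
e^(-λ) = 0.25158
-λ = ln(0.25158)
λ = -ln(0.25158) = 1.3800

Verification: e^(-1.3800) = 0.25158 ✓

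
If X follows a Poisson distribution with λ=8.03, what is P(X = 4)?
0.056398

We have X ~ Poisson(λ=8.03).

For a Poisson distribution, the PMF gives us the probability of each outcome.

Using the PMF formula:
P(X = 4) = 0.056398

Rounded to 4 decimal places: 0.0564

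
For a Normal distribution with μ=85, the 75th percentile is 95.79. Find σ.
σ = 15.9973

For X ~ Normal(μ, σ), the p-th percentile satisfies x = μ + z_p × σ,
where z_p = Φ⁻¹(p) is the standard normal quantile.

Step 1: z_{0.75} = Φ⁻¹(0.75) = 0.6745

Step 2: Solve for σ:
95.79 = 85 + 0.6745 × σ
σ = (95.79 - 85) / 0.6745
σ = 10.79 / 0.6745
σ = 15.9973

Verification: μ + z × σ = 85 + 0.6745 × 15.9973 = 95.79 ✓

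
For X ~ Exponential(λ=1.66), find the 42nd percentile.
0.3281

We have X ~ Exponential(λ=1.66).

We want to find x such that P(X ≤ x) = 0.42.

This is the 42nd percentile, which means 42% of values fall below this point.

Using the inverse CDF (quantile function):
x = F⁻¹(0.42) = 0.3281

Verification: P(X ≤ 0.3281) = 0.42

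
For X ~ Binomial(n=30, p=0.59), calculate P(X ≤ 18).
0.612489

We have X ~ Binomial(n=30, p=0.59).

The CDF gives us P(X ≤ k).

Using the CDF:
P(X ≤ 18) = 0.612489

This means there's approximately a 61.2% chance that X is at most 18.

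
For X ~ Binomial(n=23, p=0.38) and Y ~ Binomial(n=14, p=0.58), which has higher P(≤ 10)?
Y has higher probability (P(Y ≤ 10) = 0.9039 > P(X ≤ 10) = 0.7771)

Compute P(≤ 10) for each distribution:

X ~ Binomial(n=23, p=0.38):
P(X ≤ 10) = 0.7771

Y ~ Binomial(n=14, p=0.58):
P(Y ≤ 10) = 0.9039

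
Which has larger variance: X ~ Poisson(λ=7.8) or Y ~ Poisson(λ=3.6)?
X has larger variance (7.8000 > 3.6000)

Compute the variance for each distribution:

X ~ Poisson(λ=7.8):
Var(X) = 7.8000

Y ~ Poisson(λ=3.6):
Var(Y) = 3.6000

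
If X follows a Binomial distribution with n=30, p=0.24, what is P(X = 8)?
0.153802

We have X ~ Binomial(n=30, p=0.24).

For a Binomial distribution, the PMF gives us the probability of each outcome.

Using the PMF formula:
P(X = 8) = 0.153802

Rounded to 4 decimal places: 0.1538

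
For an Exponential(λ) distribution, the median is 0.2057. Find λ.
λ = 3.3697

For X ~ Exponential(λ), the CDF is F(x) = 1 - e^(-λx).
The median m satisfies F(m) = 0.5:
1 - e^(-λm) = 0.5
e^(-λm) = 0.5
λm = ln(2)
m = ln(2) / λ

Given m = 0.2057:
λ = ln(2) / 0.2057 = 0.693147 / 0.2057 = 3.3697

Verification: ln(2) / 3.3697 = 0.2057 ✓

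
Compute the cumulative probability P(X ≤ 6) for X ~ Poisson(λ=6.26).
0.564617

We have X ~ Poisson(λ=6.26).

The CDF gives us P(X ≤ k).

Using the CDF:
P(X ≤ 6) = 0.564617

This means there's approximately a 56.5% chance that X is at most 6.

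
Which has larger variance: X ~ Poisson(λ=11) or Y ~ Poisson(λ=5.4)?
X has larger variance (11.0000 > 5.4000)

Compute the variance for each distribution:

X ~ Poisson(λ=11):
Var(X) = 11.0000

Y ~ Poisson(λ=5.4):
Var(Y) = 5.4000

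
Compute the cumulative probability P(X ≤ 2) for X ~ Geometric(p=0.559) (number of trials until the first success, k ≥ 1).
0.805519

We have X ~ Geometric(p=0.559) (number of trials until the first success, k ≥ 1).

The CDF gives us P(X ≤ k).

Using the CDF:
P(X ≤ 2) = 0.805519

This means there's approximately a 80.6% chance that X is at most 2.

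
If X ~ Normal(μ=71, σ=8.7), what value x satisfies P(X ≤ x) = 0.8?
78.3221

We have X ~ Normal(μ=71, σ=8.7).

We want to find x such that P(X ≤ x) = 0.8.

This is the 80th percentile, which means 80% of values fall below this point.

Using the inverse CDF (quantile function):
x = F⁻¹(0.8) = 78.3221

Verification: P(X ≤ 78.3221) = 0.8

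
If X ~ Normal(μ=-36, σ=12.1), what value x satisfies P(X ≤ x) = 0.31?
-41.9998

We have X ~ Normal(μ=-36, σ=12.1).

We want to find x such that P(X ≤ x) = 0.31.

This is the 31st percentile, which means 31% of values fall below this point.

Using the inverse CDF (quantile function):
x = F⁻¹(0.31) = -41.9998

Verification: P(X ≤ -41.9998) = 0.31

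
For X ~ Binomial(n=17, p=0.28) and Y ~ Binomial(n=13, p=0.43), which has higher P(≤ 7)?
X has higher probability (P(X ≤ 7) = 0.9261 > P(Y ≤ 7) = 0.8574)

Compute P(≤ 7) for each distribution:

X ~ Binomial(n=17, p=0.28):
P(X ≤ 7) = 0.9261

Y ~ Binomial(n=13, p=0.43):
P(Y ≤ 7) = 0.8574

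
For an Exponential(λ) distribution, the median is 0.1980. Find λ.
λ = 3.5007

For X ~ Exponential(λ), the CDF is F(x) = 1 - e^(-λx).
The median m satisfies F(m) = 0.5:
1 - e^(-λm) = 0.5
e^(-λm) = 0.5
λm = ln(2)
m = ln(2) / λ

Given m = 0.1980:
λ = ln(2) / 0.1980 = 0.693147 / 0.1980 = 3.5007

Verification: ln(2) / 3.5007 = 0.1980 ✓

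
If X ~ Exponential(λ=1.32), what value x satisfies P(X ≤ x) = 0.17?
0.1412

We have X ~ Exponential(λ=1.32).

We want to find x such that P(X ≤ x) = 0.17.

This is the 17th percentile, which means 17% of values fall below this point.

Using the inverse CDF (quantile function):
x = F⁻¹(0.17) = 0.1412

Verification: P(X ≤ 0.1412) = 0.17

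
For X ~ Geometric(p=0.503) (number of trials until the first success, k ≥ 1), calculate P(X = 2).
0.249991

We have X ~ Geometric(p=0.503) (number of trials until the first success, k ≥ 1).

For a Geometric distribution, the PMF gives us the probability of each outcome.

Using the PMF formula:
P(X = 2) = 0.249991

Rounded to 4 decimal places: 0.2500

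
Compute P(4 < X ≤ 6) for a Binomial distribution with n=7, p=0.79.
0.642305

We have X ~ Binomial(n=7, p=0.79).

To find P(4 < X ≤ 6), we use:
P(4 < X ≤ 6) = P(X ≤ 6) - P(X ≤ 4)
                 = F(6) - F(4)
                 = 0.807961 - 0.165656
                 = 0.642305

So there's approximately a 64.2% chance that X falls in this range.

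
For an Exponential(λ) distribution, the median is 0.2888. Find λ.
λ = 2.4001

For X ~ Exponential(λ), the CDF is F(x) = 1 - e^(-λx).
The median m satisfies F(m) = 0.5:
1 - e^(-λm) = 0.5
e^(-λm) = 0.5
λm = ln(2)
m = ln(2) / λ

Given m = 0.2888:
λ = ln(2) / 0.2888 = 0.693147 / 0.2888 = 2.4001

Verification: ln(2) / 2.4001 = 0.2888 ✓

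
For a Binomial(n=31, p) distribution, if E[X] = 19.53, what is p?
p = 0.63

For a Binomial(n, p) distribution:
E[X] = n × p

Given n = 31 and E[X] = 19.53:
19.53 = 31 × p
p = 19.53 / 31 = 0.63

Verification: Binomial(31, 0.63) has E[X] = 19.53 ✓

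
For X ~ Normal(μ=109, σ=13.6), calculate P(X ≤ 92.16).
0.107814

We have X ~ Normal(μ=109, σ=13.6).

The CDF gives us P(X ≤ k).

Using the CDF:
P(X ≤ 92.16) = 0.107814

This means there's approximately a 10.8% chance that X is at most 92.16.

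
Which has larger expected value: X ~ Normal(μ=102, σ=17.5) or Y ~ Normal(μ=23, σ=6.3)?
X has larger mean (102.0000 > 23.0000)

Compute the expected value for each distribution:

X ~ Normal(μ=102, σ=17.5):
E[X] = 102.0000

Y ~ Normal(μ=23, σ=6.3):
E[Y] = 23.0000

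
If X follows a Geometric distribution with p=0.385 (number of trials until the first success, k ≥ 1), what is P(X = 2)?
0.236775

We have X ~ Geometric(p=0.385) (number of trials until the first success, k ≥ 1).

For a Geometric distribution, the PMF gives us the probability of each outcome.

Using the PMF formula:
P(X = 2) = 0.236775

Rounded to 4 decimal places: 0.2368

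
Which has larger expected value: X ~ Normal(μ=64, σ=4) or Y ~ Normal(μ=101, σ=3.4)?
Y has larger mean (101.0000 > 64.0000)

Compute the expected value for each distribution:

X ~ Normal(μ=64, σ=4):
E[X] = 64.0000

Y ~ Normal(μ=101, σ=3.4):
E[Y] = 101.0000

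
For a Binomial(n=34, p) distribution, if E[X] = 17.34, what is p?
p = 0.51

For a Binomial(n, p) distribution:
E[X] = n × p

Given n = 34 and E[X] = 17.34:
17.34 = 34 × p
p = 17.34 / 34 = 0.51

Verification: Binomial(34, 0.51) has E[X] = 17.34 ✓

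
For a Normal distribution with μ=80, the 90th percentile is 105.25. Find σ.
σ = 19.7027

For X ~ Normal(μ, σ), the p-th percentile satisfies x = μ + z_p × σ,
where z_p = Φ⁻¹(p) is the standard normal quantile.

Step 1: z_{0.9} = Φ⁻¹(0.9) = 1.2816

Step 2: Solve for σ:
105.25 = 80 + 1.2816 × σ
σ = (105.25 - 80) / 1.2816
σ = 25.25 / 1.2816
σ = 19.7027

Verification: μ + z × σ = 80 + 1.2816 × 19.7027 = 105.25 ✓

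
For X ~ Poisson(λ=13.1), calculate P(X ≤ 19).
0.954552

We have X ~ Poisson(λ=13.1).

The CDF gives us P(X ≤ k).

Using the CDF:
P(X ≤ 19) = 0.954552

This means there's approximately a 95.5% chance that X is at most 19.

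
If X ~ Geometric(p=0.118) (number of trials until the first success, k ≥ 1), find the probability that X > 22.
0.063141

We have X ~ Geometric(p=0.118) (number of trials until the first success, k ≥ 1).

P(X > 22) = 1 - P(X ≤ 22)
                = 1 - F(22)
                = 1 - 0.936859
                = 0.063141

So there's approximately a 6.3% chance that X exceeds 22.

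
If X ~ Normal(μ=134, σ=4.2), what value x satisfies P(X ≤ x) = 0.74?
136.7021

We have X ~ Normal(μ=134, σ=4.2).

We want to find x such that P(X ≤ x) = 0.74.

This is the 74th percentile, which means 74% of values fall below this point.

Using the inverse CDF (quantile function):
x = F⁻¹(0.74) = 136.7021

Verification: P(X ≤ 136.7021) = 0.74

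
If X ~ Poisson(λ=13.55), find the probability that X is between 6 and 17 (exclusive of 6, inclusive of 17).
0.839006

We have X ~ Poisson(λ=13.55).

To find P(6 < X ≤ 17), we use:
P(6 < X ≤ 17) = P(X ≤ 17) - P(X ≤ 6)
                 = F(17) - F(6)
                 = 0.857691 - 0.018685
                 = 0.839006

So there's approximately a 83.9% chance that X falls in this range.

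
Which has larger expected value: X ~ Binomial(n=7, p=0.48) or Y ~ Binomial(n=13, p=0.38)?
Y has larger mean (4.9400 > 3.3600)

Compute the expected value for each distribution:

X ~ Binomial(n=7, p=0.48):
E[X] = 3.3600

Y ~ Binomial(n=13, p=0.38):
E[Y] = 4.9400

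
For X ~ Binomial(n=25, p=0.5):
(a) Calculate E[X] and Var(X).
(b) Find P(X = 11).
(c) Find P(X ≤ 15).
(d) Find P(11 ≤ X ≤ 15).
(a) E[X] = 12.5000, Var(X) = 6.2500
(b) P(X = 11) = 0.132841
(c) P(X ≤ 15) = 0.885239
(d) P(11 ≤ X ≤ 15) = 0.673060

We have X ~ Binomial(n=25, p=0.5).

(a) Moments:
E[X] = 12.5000
Var(X) = 6.2500
σ = √Var(X) = 2.5000

(b) Point probability using PMF:
P(X = 11) = 0.132841

(c) Cumulative probability using CDF:
P(X ≤ 15) = F(15) = 0.885239

(d) Range probability:
P(11 ≤ X ≤ 15) = P(X ≤ 15) - P(X ≤ 10)
                   = F(15) - F(10)
                   = 0.885239 - 0.212178
                   = 0.673060

This means approximately 67.3% of outcomes fall in the interval [11, 15].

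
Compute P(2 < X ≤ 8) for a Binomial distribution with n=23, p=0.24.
0.861583

We have X ~ Binomial(n=23, p=0.24).

To find P(2 < X ≤ 8), we use:
P(2 < X ≤ 8) = P(X ≤ 8) - P(X ≤ 2)
                 = F(8) - F(2)
                 = 0.922350 - 0.060767
                 = 0.861583

So there's approximately a 86.2% chance that X falls in this range.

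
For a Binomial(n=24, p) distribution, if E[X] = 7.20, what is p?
p = 0.3

For a Binomial(n, p) distribution:
E[X] = n × p

Given n = 24 and E[X] = 7.20:
7.20 = 24 × p
p = 7.20 / 24 = 0.3

Verification: Binomial(24, 0.3) has E[X] = 7.20 ✓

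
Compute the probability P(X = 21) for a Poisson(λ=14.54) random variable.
0.024596

We have X ~ Poisson(λ=14.54).

For a Poisson distribution, the PMF gives us the probability of each outcome.

Using the PMF formula:
P(X = 21) = 0.024596

Rounded to 4 decimal places: 0.0246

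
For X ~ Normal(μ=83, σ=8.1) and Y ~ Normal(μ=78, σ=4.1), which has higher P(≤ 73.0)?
Y has higher probability (P(Y ≤ 73.0) = 0.1113 > P(X ≤ 73.0) = 0.1085)

Compute P(≤ 73.0) for each distribution:

X ~ Normal(μ=83, σ=8.1):
P(X ≤ 73.0) = 0.1085

Y ~ Normal(μ=78, σ=4.1):
P(Y ≤ 73.0) = 0.1113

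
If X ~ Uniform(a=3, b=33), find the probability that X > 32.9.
0.003333

We have X ~ Uniform(a=3, b=33).

P(X > 32.9) = 1 - P(X ≤ 32.9)
                = 1 - F(32.9)
                = 1 - 0.996667
                = 0.003333

So there's approximately a 0.3% chance that X exceeds 32.9.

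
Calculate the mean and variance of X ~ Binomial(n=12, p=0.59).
E[X] = 7.0800, Var(X) = 2.9028

We have X ~ Binomial(n=12, p=0.59).

For a Binomial distribution with n=12, p=0.59:

Expected value:
E[X] = 7.0800

Variance:
Var(X) = 2.9028

Standard deviation:
σ = √Var(X) = 1.7038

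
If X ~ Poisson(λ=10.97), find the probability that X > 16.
0.054831

We have X ~ Poisson(λ=10.97).

P(X > 16) = 1 - P(X ≤ 16)
                = 1 - F(16)
                = 1 - 0.945169
                = 0.054831

So there's approximately a 5.5% chance that X exceeds 16.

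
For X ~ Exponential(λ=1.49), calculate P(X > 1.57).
0.096395

We have X ~ Exponential(λ=1.49).

P(X > 1.57) = 1 - P(X ≤ 1.57)
                = 1 - F(1.57)
                = 1 - 0.903605
                = 0.096395

So there's approximately a 9.6% chance that X exceeds 1.57.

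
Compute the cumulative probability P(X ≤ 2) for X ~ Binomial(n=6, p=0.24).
0.846065

We have X ~ Binomial(n=6, p=0.24).

The CDF gives us P(X ≤ k).

Using the CDF:
P(X ≤ 2) = 0.846065

This means there's approximately a 84.6% chance that X is at most 2.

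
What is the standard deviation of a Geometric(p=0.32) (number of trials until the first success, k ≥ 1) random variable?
2.5769

We have X ~ Geometric(p=0.32) (number of trials until the first success, k ≥ 1).

For a Geometric distribution with p=0.32 (number of trials until the first success, k ≥ 1):
σ = √Var(X) = 2.5769

The standard deviation is the square root of the variance.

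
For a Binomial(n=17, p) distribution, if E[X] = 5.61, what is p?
p = 0.33

For a Binomial(n, p) distribution:
E[X] = n × p

Given n = 17 and E[X] = 5.61:
5.61 = 17 × p
p = 5.61 / 17 = 0.33

Verification: Binomial(17, 0.33) has E[X] = 5.61 ✓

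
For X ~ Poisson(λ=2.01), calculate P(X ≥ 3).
0.326030

We have X ~ Poisson(λ=2.01).

For discrete distributions, P(X ≥ 3) = 1 - P(X ≤ 2).

P(X ≤ 2) = 0.673970
P(X ≥ 3) = 1 - 0.673970 = 0.326030

So there's approximately a 32.6% chance that X is at least 3.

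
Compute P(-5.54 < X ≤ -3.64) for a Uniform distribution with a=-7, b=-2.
0.380000

We have X ~ Uniform(a=-7, b=-2).

To find P(-5.54 < X ≤ -3.64), we use:
P(-5.54 < X ≤ -3.64) = P(X ≤ -3.64) - P(X ≤ -5.54)
                 = F(-3.64) - F(-5.54)
                 = 0.672000 - 0.292000
                 = 0.380000

So there's approximately a 38.0% chance that X falls in this range.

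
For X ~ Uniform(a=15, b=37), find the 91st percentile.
35.0200

We have X ~ Uniform(a=15, b=37).

We want to find x such that P(X ≤ x) = 0.91.

This is the 91st percentile, which means 91% of values fall below this point.

Using the inverse CDF (quantile function):
x = F⁻¹(0.91) = 35.0200

Verification: P(X ≤ 35.0200) = 0.91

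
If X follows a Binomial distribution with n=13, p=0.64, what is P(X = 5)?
0.038985

We have X ~ Binomial(n=13, p=0.64).

For a Binomial distribution, the PMF gives us the probability of each outcome.

Using the PMF formula:
P(X = 5) = 0.038985

Rounded to 4 decimal places: 0.0390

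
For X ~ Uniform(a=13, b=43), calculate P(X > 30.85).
0.405000

We have X ~ Uniform(a=13, b=43).

P(X > 30.85) = 1 - P(X ≤ 30.85)
                = 1 - F(30.85)
                = 1 - 0.595000
                = 0.405000

So there's approximately a 40.5% chance that X exceeds 30.85.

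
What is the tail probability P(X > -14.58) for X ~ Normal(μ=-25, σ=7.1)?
0.071106

We have X ~ Normal(μ=-25, σ=7.1).

P(X > -14.58) = 1 - P(X ≤ -14.58)
                = 1 - F(-14.58)
                = 1 - 0.928894
                = 0.071106

So there's approximately a 7.1% chance that X exceeds -14.58.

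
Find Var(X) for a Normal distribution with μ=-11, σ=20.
400.0000

We have X ~ Normal(μ=-11, σ=20).

For a Normal distribution with μ=-11, σ=20:
Var(X) = 400.0000

The variance measures the spread of the distribution around the mean.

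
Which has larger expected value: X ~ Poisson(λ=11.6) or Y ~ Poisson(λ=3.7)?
X has larger mean (11.6000 > 3.7000)

Compute the expected value for each distribution:

X ~ Poisson(λ=11.6):
E[X] = 11.6000

Y ~ Poisson(λ=3.7):
E[Y] = 3.7000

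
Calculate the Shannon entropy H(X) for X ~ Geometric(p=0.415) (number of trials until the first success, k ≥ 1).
1.6352 nats

We have X ~ Geometric(p=0.415) (number of trials until the first success, k ≥ 1).

The Shannon entropy measures the uncertainty or information content of the distribution.

For a Geometric distribution with p=0.415 (number of trials until the first success, k ≥ 1):
H(X) = 1.6352 nats

(In bits, this would be 2.3592 bits.)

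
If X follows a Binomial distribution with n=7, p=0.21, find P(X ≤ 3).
0.960595

We have X ~ Binomial(n=7, p=0.21).

The CDF gives us P(X ≤ k).

Using the CDF:
P(X ≤ 3) = 0.960595

This means there's approximately a 96.1% chance that X is at most 3.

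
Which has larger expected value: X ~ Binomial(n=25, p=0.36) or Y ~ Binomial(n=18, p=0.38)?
X has larger mean (9.0000 > 6.8400)

Compute the expected value for each distribution:

X ~ Binomial(n=25, p=0.36):
E[X] = 9.0000

Y ~ Binomial(n=18, p=0.38):
E[Y] = 6.8400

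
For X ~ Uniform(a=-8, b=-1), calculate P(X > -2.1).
0.157143

We have X ~ Uniform(a=-8, b=-1).

P(X > -2.1) = 1 - P(X ≤ -2.1)
                = 1 - F(-2.1)
                = 1 - 0.842857
                = 0.157143

So there's approximately a 15.7% chance that X exceeds -2.1.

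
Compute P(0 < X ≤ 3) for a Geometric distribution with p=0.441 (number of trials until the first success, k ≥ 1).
0.825323

We have X ~ Geometric(p=0.441) (number of trials until the first success, k ≥ 1).

To find P(0 < X ≤ 3), we use:
P(0 < X ≤ 3) = P(X ≤ 3) - P(X ≤ 0)
                 = F(3) - F(0)
                 = 0.825323 - 0.000000
                 = 0.825323

So there's approximately a 82.5% chance that X falls in this range.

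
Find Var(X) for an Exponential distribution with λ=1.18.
0.7182

We have X ~ Exponential(λ=1.18).

For an Exponential distribution with λ=1.18:
Var(X) = 0.7182

The variance measures the spread of the distribution around the mean.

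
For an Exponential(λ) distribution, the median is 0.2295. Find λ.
λ = 3.0202

For X ~ Exponential(λ), the CDF is F(x) = 1 - e^(-λx).
The median m satisfies F(m) = 0.5:
1 - e^(-λm) = 0.5
e^(-λm) = 0.5
λm = ln(2)
m = ln(2) / λ

Given m = 0.2295:
λ = ln(2) / 0.2295 = 0.693147 / 0.2295 = 3.0202

Verification: ln(2) / 3.0202 = 0.2295 ✓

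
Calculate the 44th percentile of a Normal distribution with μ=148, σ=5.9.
147.1093

We have X ~ Normal(μ=148, σ=5.9).

We want to find x such that P(X ≤ x) = 0.44.

This is the 44th percentile, which means 44% of values fall below this point.

Using the inverse CDF (quantile function):
x = F⁻¹(0.44) = 147.1093

Verification: P(X ≤ 147.1093) = 0.44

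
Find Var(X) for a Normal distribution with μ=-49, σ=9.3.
86.4900

We have X ~ Normal(μ=-49, σ=9.3).

For a Normal distribution with μ=-49, σ=9.3:
Var(X) = 86.4900

The variance measures the spread of the distribution around the mean.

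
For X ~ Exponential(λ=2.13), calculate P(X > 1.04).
0.109132

We have X ~ Exponential(λ=2.13).

P(X > 1.04) = 1 - P(X ≤ 1.04)
                = 1 - F(1.04)
                = 1 - 0.890868
                = 0.109132

So there's approximately a 10.9% chance that X exceeds 1.04.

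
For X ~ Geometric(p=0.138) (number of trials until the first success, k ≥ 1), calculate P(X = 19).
0.009528

We have X ~ Geometric(p=0.138) (number of trials until the first success, k ≥ 1).

For a Geometric distribution, the PMF gives us the probability of each outcome.

Using the PMF formula:
P(X = 19) = 0.009528

Rounded to 4 decimal places: 0.0095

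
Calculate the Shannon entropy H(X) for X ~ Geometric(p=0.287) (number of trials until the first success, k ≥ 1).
2.0887 nats

We have X ~ Geometric(p=0.287) (number of trials until the first success, k ≥ 1).

The Shannon entropy measures the uncertainty or information content of the distribution.

For a Geometric distribution with p=0.287 (number of trials until the first success, k ≥ 1):
H(X) = 2.0887 nats

(In bits, this would be 3.0133 bits.)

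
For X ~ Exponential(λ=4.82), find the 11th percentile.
0.0242

We have X ~ Exponential(λ=4.82).

We want to find x such that P(X ≤ x) = 0.11.

This is the 11th percentile, which means 11% of values fall below this point.

Using the inverse CDF (quantile function):
x = F⁻¹(0.11) = 0.0242

Verification: P(X ≤ 0.0242) = 0.11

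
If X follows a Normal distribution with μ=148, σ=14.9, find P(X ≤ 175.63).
0.968156

We have X ~ Normal(μ=148, σ=14.9).

The CDF gives us P(X ≤ k).

Using the CDF:
P(X ≤ 175.63) = 0.968156

This means there's approximately a 96.8% chance that X is at most 175.63.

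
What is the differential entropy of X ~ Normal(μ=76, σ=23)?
4.5544 nats

We have X ~ Normal(μ=76, σ=23).

The differential entropy measures the uncertainty or information content of the distribution.

For a Normal distribution with μ=76, σ=23:
h(X) = 4.5544 nats

(In bits, this would be 6.5707 bits.)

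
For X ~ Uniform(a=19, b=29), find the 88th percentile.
27.8000

We have X ~ Uniform(a=19, b=29).

We want to find x such that P(X ≤ x) = 0.88.

This is the 88th percentile, which means 88% of values fall below this point.

Using the inverse CDF (quantile function):
x = F⁻¹(0.88) = 27.8000

Verification: P(X ≤ 27.8000) = 0.88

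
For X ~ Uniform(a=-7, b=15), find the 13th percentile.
-4.1400

We have X ~ Uniform(a=-7, b=15).

We want to find x such that P(X ≤ x) = 0.13.

This is the 13th percentile, which means 13% of values fall below this point.

Using the inverse CDF (quantile function):
x = F⁻¹(0.13) = -4.1400

Verification: P(X ≤ -4.1400) = 0.13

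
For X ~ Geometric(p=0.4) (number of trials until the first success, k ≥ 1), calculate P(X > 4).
0.129600

We have X ~ Geometric(p=0.4) (number of trials until the first success, k ≥ 1).

P(X > 4) = 1 - P(X ≤ 4)
                = 1 - F(4)
                = 1 - 0.870400
                = 0.129600

So there's approximately a 13.0% chance that X exceeds 4.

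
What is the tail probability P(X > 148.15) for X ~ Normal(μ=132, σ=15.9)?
0.154881

We have X ~ Normal(μ=132, σ=15.9).

P(X > 148.15) = 1 - P(X ≤ 148.15)
                = 1 - F(148.15)
                = 1 - 0.845119
                = 0.154881

So there's approximately a 15.5% chance that X exceeds 148.15.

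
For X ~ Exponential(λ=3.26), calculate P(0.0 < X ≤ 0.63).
0.871753

We have X ~ Exponential(λ=3.26).

To find P(0.0 < X ≤ 0.63), we use:
P(0.0 < X ≤ 0.63) = P(X ≤ 0.63) - P(X ≤ 0.0)
                 = F(0.63) - F(0.0)
                 = 0.871753 - 0.000000
                 = 0.871753

So there's approximately a 87.2% chance that X falls in this range.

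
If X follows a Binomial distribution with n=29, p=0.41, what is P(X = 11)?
0.142890

We have X ~ Binomial(n=29, p=0.41).

For a Binomial distribution, the PMF gives us the probability of each outcome.

Using the PMF formula:
P(X = 11) = 0.142890

Rounded to 4 decimal places: 0.1429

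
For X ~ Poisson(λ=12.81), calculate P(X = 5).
0.007857

We have X ~ Poisson(λ=12.81).

For a Poisson distribution, the PMF gives us the probability of each outcome.

Using the PMF formula:
P(X = 5) = 0.007857

Rounded to 4 decimal places: 0.0079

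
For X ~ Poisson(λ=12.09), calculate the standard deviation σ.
3.4771

We have X ~ Poisson(λ=12.09).

For a Poisson distribution with λ=12.09:
σ = √Var(X) = 3.4771

The standard deviation is the square root of the variance.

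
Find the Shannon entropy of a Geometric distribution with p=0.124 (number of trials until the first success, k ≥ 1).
3.0227 nats

We have X ~ Geometric(p=0.124) (number of trials until the first success, k ≥ 1).

The Shannon entropy measures the uncertainty or information content of the distribution.

For a Geometric distribution with p=0.124 (number of trials until the first success, k ≥ 1):
H(X) = 3.0227 nats

(In bits, this would be 4.3609 bits.)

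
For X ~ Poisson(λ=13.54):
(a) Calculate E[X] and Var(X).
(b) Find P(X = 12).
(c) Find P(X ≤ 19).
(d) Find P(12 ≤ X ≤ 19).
(a) E[X] = 13.5400, Var(X) = 13.5400
(b) P(X = 12) = 0.104409
(c) P(X ≤ 19) = 0.940767
(d) P(12 ≤ X ≤ 19) = 0.640029

We have X ~ Poisson(λ=13.54).

(a) Moments:
E[X] = 13.5400
Var(X) = 13.5400
σ = √Var(X) = 3.6797

(b) Point probability using PMF:
P(X = 12) = 0.104409

(c) Cumulative probability using CDF:
P(X ≤ 19) = F(19) = 0.940767

(d) Range probability:
P(12 ≤ X ≤ 19) = P(X ≤ 19) - P(X ≤ 11)
                   = F(19) - F(11)
                   = 0.940767 - 0.300738
                   = 0.640029

This means approximately 64.0% of outcomes fall in the interval [12, 19].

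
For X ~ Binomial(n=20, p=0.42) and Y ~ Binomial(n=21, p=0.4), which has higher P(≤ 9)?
X has higher probability (P(X ≤ 9) = 0.6936 > P(Y ≤ 9) = 0.6914)

Compute P(≤ 9) for each distribution:

X ~ Binomial(n=20, p=0.42):
P(X ≤ 9) = 0.6936

Y ~ Binomial(n=21, p=0.4):
P(Y ≤ 9) = 0.6914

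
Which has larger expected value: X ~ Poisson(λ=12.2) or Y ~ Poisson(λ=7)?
X has larger mean (12.2000 > 7.0000)

Compute the expected value for each distribution:

X ~ Poisson(λ=12.2):
E[X] = 12.2000

Y ~ Poisson(λ=7):
E[Y] = 7.0000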